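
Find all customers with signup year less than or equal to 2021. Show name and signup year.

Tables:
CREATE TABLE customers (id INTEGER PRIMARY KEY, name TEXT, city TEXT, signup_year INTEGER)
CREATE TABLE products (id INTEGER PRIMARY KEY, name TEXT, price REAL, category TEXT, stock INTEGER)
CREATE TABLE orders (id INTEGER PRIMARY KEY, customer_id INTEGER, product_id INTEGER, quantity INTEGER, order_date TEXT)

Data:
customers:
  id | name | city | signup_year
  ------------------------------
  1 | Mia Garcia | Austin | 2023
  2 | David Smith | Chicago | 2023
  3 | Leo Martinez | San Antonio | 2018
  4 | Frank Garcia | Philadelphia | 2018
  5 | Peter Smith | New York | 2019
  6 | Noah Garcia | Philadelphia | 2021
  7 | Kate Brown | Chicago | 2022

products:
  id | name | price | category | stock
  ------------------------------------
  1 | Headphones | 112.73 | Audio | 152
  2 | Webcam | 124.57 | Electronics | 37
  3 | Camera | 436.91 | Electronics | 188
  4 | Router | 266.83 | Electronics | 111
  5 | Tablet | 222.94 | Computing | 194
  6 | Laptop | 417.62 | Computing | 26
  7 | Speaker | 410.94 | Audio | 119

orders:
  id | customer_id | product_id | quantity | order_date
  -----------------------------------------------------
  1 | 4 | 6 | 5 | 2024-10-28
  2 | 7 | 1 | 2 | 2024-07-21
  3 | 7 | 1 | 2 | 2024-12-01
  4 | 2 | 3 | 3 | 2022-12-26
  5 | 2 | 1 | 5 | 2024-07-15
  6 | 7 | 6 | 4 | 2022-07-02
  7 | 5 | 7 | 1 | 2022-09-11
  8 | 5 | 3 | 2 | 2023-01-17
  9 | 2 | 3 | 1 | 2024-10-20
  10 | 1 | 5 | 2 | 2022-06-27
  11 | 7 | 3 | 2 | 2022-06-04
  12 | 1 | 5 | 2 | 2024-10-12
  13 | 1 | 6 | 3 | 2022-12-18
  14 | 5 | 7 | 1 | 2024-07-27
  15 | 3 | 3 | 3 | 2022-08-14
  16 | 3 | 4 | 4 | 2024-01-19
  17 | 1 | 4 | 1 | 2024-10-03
SELECT name, signup_year FROM customers WHERE signup_year <= 2021

Execution result:
name | signup_year
Leo Martinez | 2018
Frank Garcia | 2018
Peter Smith | 2019
Noah Garcia | 2021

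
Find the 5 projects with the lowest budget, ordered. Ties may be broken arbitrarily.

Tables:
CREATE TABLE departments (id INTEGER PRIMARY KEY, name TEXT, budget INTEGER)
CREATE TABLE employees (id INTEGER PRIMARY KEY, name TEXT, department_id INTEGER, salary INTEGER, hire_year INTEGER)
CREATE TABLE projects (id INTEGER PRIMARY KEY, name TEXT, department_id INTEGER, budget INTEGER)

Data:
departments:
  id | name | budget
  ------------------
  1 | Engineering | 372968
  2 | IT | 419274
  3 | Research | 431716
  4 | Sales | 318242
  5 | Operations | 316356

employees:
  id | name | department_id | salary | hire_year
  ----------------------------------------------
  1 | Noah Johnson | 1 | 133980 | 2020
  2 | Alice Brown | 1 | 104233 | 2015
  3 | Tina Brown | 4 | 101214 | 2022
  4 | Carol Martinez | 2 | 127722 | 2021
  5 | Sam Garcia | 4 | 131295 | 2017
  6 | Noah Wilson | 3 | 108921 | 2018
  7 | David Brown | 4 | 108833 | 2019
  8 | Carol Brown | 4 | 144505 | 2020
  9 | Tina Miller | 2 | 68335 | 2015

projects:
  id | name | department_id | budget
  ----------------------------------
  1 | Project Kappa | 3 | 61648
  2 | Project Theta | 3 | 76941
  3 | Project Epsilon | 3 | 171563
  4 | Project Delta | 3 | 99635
SELECT name, budget FROM projects ORDER BY budget ASC LIMIT 5

Execution result:
name | budget
Project Kappa | 61648
Project Theta | 76941
Project Delta | 99635
Project Epsilon | 171563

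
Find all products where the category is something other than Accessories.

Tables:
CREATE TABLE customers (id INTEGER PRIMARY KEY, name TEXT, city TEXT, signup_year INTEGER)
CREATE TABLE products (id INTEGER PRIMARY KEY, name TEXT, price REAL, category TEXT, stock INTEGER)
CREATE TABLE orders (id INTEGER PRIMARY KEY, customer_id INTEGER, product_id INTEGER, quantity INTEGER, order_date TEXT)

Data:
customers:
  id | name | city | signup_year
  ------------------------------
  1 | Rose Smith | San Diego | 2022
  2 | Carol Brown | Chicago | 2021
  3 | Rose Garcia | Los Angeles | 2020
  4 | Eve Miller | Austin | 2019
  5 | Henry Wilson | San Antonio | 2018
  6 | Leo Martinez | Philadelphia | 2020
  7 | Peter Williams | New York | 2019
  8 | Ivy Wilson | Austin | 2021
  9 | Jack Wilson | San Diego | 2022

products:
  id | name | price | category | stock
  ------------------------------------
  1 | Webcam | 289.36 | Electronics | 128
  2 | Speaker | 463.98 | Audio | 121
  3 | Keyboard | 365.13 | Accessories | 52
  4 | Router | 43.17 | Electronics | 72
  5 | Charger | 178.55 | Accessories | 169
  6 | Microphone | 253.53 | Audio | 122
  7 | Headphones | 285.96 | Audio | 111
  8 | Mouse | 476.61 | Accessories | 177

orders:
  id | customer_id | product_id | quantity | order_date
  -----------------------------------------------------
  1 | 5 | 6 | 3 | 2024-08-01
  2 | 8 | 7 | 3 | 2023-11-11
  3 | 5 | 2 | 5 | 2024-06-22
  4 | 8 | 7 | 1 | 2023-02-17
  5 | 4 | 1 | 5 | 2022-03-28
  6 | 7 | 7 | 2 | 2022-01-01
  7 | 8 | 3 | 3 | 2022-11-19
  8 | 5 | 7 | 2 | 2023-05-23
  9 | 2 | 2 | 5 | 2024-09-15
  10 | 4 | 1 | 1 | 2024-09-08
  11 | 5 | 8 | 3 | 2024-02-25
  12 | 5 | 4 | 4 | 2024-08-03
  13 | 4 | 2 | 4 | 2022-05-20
SELECT name, category FROM products WHERE category <> 'Accessories'

Execution result:
name | category
Webcam | Electronics
Speaker | Audio
Router | Electronics
Microphone | Audio
Headphones | Audio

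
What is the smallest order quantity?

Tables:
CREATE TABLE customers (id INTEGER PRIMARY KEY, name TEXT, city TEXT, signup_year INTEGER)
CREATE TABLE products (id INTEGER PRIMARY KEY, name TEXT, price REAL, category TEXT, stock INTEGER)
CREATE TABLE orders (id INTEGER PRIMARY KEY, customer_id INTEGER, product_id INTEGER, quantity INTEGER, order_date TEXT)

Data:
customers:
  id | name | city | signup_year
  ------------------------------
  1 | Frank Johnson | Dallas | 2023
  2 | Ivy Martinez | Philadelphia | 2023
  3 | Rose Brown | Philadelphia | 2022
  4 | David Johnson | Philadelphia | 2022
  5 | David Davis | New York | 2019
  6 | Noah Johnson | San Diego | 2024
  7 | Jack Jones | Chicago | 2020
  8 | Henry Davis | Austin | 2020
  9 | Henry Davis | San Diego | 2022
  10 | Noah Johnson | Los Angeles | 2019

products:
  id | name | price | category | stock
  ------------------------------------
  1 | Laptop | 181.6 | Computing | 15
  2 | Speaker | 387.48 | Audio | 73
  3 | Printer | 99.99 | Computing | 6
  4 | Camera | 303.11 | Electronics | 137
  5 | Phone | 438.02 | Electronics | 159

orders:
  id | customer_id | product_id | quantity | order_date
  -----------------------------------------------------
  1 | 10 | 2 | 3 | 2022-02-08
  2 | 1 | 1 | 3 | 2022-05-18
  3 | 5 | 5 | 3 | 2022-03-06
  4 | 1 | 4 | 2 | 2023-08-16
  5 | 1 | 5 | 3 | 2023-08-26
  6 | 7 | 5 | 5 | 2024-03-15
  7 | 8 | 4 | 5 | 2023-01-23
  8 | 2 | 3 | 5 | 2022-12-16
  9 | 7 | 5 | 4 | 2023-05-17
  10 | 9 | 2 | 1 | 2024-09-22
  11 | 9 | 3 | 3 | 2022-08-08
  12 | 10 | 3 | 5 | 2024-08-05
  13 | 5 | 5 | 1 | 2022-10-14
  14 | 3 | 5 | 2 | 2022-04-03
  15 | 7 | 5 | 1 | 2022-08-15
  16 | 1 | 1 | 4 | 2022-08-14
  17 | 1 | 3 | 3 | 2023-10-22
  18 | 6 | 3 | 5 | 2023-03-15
SELECT MIN(quantity) FROM orders

Execution result:
1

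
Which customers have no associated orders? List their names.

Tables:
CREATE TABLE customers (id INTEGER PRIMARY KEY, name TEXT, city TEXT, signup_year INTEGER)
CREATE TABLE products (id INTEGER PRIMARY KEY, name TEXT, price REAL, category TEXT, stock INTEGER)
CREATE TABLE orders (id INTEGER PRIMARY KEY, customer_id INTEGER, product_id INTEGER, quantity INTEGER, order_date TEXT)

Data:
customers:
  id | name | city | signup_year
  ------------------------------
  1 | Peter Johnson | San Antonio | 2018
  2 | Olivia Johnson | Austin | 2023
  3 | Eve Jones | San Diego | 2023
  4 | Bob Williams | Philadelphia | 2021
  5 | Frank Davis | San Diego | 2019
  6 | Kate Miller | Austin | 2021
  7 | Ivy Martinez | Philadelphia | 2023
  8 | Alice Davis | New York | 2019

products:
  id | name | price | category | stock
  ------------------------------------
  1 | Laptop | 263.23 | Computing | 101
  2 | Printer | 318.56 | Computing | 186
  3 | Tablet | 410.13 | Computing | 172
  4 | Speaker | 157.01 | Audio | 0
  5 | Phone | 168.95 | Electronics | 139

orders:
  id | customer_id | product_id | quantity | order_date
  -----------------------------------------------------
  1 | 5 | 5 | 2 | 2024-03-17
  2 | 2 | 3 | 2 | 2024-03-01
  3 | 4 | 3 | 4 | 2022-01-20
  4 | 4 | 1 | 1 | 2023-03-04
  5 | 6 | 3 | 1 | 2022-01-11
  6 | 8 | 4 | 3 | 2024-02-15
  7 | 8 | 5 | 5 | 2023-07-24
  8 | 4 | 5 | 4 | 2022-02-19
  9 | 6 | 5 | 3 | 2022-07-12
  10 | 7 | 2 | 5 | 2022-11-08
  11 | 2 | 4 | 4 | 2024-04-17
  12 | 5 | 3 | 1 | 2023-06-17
SELECT p.name FROM customers p LEFT JOIN orders c ON c.customer_id = p.id WHERE c.id IS NULL

Execution result:
name
Peter Johnson
Eve Jones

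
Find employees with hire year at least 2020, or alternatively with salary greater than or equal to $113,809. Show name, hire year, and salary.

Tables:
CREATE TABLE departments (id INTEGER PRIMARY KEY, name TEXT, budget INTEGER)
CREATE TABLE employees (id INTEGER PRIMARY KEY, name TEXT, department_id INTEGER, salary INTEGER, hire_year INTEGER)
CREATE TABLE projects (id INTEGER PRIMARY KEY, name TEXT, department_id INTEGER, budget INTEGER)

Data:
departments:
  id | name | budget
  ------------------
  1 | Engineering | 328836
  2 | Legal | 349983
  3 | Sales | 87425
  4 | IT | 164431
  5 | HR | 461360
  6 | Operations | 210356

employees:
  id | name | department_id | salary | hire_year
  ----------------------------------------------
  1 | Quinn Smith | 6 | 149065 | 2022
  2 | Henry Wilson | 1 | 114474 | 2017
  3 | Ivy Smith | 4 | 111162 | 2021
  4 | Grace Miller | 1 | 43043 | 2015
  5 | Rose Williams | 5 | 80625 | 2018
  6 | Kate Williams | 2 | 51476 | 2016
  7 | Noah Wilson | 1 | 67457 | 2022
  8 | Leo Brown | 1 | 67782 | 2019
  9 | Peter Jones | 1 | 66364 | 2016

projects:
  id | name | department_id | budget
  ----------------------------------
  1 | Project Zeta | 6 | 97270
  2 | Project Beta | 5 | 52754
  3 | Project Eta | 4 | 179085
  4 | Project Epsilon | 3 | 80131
SELECT name, hire_year, salary FROM employees WHERE hire_year >= 2020 OR salary >= 113809

Execution result:
name | hire_year | salary
Quinn Smith | 2022 | 149065
Henry Wilson | 2017 | 114474
Ivy Smith | 2021 | 111162
Noah Wilson | 2022 | 67457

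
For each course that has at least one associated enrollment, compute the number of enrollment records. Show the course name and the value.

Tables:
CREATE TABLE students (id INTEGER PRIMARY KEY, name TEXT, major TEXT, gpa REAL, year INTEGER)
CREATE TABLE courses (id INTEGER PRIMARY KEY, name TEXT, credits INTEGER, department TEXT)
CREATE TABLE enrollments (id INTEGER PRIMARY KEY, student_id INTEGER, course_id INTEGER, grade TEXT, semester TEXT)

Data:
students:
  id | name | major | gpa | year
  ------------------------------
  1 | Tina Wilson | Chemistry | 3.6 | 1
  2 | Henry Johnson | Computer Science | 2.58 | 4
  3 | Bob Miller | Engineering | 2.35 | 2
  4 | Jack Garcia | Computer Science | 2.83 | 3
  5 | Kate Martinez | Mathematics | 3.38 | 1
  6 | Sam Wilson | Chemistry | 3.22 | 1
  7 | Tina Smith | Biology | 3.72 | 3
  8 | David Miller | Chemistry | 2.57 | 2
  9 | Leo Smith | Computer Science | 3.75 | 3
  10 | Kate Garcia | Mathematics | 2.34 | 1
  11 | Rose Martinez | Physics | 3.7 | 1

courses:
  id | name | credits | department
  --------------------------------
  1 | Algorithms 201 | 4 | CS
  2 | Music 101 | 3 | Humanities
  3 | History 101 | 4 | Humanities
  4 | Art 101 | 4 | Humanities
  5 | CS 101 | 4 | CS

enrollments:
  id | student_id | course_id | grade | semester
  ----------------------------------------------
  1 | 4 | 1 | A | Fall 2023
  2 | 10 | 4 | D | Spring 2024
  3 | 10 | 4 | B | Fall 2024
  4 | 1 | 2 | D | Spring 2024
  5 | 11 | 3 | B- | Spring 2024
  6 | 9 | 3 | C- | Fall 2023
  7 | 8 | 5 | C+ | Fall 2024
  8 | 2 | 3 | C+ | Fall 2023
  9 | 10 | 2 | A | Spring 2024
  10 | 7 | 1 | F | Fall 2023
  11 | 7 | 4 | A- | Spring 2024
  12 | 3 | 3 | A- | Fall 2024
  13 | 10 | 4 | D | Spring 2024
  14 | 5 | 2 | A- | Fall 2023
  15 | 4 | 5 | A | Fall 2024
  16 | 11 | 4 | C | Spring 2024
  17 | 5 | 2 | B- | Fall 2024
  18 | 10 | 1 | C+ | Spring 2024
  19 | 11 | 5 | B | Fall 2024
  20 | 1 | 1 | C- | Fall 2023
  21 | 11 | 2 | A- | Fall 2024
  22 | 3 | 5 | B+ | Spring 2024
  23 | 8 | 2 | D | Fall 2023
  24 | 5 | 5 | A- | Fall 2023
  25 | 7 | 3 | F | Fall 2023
SELECT p.name, COUNT(*) AS n FROM enrollments c JOIN courses p ON c.course_id = p.id GROUP BY p.id, p.name

Execution result:
name | n
Algorithms 201 | 4
Music 101 | 6
History 101 | 5
Art 101 | 5
CS 101 | 5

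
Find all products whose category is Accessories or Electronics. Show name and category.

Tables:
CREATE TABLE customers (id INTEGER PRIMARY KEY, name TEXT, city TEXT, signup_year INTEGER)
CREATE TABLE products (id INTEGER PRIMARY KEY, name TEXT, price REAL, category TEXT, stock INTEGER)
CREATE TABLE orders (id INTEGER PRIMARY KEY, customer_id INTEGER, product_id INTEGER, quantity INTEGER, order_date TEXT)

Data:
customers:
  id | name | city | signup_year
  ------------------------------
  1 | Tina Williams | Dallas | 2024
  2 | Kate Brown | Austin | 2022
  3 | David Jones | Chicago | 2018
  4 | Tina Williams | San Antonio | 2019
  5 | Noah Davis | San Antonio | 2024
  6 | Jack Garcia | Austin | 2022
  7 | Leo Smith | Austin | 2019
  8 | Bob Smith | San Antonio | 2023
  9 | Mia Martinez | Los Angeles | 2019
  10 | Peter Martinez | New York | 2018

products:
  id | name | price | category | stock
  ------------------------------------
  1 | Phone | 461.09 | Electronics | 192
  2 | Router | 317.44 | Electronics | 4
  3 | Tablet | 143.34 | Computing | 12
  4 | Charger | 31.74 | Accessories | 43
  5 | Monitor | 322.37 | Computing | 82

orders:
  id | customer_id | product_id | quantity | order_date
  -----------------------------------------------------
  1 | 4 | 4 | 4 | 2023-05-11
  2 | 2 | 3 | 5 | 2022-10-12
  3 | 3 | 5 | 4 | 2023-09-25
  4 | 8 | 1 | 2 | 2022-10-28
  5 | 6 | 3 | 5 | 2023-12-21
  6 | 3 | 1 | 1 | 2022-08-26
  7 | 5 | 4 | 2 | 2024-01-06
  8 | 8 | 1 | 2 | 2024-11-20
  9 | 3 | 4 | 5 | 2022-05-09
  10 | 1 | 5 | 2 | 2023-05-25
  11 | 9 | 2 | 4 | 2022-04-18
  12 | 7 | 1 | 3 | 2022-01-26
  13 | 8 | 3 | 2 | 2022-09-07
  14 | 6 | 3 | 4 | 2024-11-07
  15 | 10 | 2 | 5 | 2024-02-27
SELECT name, category FROM products WHERE category IN ('Accessories', 'Electronics')

Execution result:
name | category
Phone | Electronics
Router | Electronics
Charger | Accessories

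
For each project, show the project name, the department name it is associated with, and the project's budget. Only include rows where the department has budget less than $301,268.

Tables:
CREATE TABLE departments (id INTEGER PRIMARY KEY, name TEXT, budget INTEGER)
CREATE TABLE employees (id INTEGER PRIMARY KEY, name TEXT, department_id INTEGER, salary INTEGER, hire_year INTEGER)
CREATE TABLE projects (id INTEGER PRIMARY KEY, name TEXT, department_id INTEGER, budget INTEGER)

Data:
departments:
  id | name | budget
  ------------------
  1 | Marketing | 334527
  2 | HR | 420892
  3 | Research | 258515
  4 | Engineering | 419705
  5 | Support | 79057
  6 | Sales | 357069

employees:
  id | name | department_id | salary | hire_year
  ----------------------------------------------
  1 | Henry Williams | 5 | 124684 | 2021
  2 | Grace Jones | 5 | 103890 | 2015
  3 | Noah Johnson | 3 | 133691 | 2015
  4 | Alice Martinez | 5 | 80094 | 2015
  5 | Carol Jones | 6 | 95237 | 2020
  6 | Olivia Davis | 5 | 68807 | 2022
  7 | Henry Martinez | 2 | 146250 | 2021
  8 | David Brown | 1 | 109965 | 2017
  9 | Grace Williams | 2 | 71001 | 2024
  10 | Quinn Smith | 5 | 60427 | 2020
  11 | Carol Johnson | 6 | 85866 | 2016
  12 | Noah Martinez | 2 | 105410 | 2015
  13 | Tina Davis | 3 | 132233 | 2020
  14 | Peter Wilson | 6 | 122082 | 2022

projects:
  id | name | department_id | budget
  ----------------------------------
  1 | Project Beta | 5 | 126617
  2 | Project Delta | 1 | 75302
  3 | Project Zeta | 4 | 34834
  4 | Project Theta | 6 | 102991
SELECT c.name, p.name AS department, c.budget FROM projects c JOIN departments p ON c.department_id = p.id WHERE p.budget < 301268

Execution result:
name | department | budget
Project Beta | Support | 126617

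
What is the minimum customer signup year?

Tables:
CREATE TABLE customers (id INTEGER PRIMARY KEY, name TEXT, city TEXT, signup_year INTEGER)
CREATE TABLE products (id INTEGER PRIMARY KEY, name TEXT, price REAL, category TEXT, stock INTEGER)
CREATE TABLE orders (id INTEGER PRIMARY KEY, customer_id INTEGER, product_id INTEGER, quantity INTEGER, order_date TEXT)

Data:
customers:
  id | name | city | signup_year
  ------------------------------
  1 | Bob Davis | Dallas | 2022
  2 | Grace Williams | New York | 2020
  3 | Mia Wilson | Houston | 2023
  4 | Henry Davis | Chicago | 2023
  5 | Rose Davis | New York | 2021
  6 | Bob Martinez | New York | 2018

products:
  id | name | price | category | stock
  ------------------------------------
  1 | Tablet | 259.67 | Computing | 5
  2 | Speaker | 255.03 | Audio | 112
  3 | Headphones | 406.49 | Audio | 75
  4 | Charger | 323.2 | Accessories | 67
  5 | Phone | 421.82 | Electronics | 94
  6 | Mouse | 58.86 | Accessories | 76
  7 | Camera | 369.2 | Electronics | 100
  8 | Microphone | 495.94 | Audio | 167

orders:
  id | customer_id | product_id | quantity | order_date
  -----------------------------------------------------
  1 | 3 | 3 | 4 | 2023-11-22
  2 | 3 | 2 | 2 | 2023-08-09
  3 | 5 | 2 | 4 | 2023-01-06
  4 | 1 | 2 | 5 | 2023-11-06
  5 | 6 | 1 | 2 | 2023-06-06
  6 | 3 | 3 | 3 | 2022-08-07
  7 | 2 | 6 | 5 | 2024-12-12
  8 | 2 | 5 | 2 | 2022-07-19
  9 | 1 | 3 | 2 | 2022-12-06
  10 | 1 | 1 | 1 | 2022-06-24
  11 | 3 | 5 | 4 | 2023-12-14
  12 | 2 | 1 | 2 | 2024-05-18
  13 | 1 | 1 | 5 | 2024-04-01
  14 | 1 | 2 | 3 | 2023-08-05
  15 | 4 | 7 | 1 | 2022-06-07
SELECT MIN(signup_year) FROM customers

Execution result:
2018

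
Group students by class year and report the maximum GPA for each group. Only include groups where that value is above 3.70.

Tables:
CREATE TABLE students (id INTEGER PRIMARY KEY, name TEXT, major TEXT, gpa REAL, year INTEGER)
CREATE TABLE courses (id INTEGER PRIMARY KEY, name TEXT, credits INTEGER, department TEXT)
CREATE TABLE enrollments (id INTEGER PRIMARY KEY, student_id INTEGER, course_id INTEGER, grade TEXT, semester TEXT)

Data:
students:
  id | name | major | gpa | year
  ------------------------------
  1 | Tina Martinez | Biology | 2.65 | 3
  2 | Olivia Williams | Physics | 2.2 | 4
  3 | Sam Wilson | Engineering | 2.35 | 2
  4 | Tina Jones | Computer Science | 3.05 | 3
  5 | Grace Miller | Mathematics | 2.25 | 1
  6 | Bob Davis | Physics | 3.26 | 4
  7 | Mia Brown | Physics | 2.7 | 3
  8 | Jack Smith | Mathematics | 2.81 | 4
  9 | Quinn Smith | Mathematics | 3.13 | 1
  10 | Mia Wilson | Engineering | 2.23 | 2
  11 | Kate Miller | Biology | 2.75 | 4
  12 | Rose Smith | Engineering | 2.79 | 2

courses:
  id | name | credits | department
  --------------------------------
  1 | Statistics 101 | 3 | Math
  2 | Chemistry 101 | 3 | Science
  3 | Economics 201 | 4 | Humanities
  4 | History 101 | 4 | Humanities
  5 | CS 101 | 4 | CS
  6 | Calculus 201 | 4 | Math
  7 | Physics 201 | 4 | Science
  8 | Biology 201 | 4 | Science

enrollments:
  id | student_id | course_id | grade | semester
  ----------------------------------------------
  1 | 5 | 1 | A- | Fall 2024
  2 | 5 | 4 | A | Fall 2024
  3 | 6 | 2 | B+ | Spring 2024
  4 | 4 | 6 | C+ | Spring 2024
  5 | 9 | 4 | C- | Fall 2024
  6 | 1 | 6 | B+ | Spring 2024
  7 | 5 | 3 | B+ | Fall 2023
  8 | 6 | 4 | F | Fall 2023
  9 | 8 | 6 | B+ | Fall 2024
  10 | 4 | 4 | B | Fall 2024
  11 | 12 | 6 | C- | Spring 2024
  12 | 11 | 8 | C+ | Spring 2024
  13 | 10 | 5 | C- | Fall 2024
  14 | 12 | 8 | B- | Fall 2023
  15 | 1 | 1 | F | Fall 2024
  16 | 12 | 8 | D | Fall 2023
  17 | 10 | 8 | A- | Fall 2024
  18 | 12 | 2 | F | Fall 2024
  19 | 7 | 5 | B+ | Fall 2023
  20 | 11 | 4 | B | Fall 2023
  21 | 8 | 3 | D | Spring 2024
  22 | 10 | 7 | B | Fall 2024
SELECT year, MAX(gpa) AS max_gpa FROM students GROUP BY year HAVING MAX(gpa) > 3.7

Execution result:
(no rows)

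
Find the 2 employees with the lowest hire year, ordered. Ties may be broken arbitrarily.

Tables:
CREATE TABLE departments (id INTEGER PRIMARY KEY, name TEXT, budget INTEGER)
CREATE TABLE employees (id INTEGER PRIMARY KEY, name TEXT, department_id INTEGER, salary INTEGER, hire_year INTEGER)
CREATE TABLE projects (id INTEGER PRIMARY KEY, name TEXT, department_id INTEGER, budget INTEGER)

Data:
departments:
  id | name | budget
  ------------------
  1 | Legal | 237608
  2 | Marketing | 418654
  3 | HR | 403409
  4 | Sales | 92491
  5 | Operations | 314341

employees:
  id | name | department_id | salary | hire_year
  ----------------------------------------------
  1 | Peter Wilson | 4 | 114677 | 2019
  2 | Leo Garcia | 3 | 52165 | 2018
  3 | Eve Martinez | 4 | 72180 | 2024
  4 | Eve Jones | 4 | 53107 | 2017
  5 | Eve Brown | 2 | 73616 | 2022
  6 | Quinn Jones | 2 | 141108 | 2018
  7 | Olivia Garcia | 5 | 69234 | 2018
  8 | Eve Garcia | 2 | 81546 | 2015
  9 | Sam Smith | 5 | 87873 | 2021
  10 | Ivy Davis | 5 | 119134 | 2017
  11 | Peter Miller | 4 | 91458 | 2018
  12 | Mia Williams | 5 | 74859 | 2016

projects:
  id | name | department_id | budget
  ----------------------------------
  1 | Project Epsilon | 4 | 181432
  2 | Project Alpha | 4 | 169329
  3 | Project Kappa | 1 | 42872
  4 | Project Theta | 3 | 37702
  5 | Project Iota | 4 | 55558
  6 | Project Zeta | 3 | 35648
SELECT name, hire_year FROM employees ORDER BY hire_year ASC LIMIT 2

Execution result:
name | hire_year
Eve Garcia | 2015
Mia Williams | 2016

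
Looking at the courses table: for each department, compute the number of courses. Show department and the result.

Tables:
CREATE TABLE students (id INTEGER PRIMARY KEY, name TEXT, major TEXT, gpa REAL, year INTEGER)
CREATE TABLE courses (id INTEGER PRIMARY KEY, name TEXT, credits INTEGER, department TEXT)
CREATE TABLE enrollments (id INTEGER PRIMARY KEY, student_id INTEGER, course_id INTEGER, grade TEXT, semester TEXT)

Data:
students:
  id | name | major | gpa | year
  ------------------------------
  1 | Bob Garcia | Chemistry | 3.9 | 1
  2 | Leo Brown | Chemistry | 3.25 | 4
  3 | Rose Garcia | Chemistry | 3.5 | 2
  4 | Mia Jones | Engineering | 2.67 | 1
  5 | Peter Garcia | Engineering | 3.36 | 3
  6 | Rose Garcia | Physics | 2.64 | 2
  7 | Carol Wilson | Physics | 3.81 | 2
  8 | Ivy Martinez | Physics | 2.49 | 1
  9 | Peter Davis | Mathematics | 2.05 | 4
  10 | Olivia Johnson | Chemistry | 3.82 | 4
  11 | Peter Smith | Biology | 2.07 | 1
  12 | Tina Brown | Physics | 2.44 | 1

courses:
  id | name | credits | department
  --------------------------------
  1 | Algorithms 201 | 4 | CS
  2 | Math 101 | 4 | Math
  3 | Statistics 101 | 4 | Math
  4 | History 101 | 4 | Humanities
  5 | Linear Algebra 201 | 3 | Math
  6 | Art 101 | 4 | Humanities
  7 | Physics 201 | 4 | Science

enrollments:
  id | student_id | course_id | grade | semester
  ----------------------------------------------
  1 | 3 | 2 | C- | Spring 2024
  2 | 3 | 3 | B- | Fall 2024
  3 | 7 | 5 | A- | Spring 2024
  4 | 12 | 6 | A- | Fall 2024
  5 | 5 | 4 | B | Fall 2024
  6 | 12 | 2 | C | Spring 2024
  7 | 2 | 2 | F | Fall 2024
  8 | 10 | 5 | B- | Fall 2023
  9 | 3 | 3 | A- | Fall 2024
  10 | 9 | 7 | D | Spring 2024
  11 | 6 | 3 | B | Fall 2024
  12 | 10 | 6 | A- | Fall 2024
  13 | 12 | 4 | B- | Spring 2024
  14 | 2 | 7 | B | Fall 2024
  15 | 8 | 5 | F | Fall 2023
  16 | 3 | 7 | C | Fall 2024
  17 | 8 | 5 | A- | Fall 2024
SELECT department, COUNT(*) AS n FROM courses GROUP BY department

Execution result:
department | n
CS | 1
Humanities | 2
Math | 3
Science | 1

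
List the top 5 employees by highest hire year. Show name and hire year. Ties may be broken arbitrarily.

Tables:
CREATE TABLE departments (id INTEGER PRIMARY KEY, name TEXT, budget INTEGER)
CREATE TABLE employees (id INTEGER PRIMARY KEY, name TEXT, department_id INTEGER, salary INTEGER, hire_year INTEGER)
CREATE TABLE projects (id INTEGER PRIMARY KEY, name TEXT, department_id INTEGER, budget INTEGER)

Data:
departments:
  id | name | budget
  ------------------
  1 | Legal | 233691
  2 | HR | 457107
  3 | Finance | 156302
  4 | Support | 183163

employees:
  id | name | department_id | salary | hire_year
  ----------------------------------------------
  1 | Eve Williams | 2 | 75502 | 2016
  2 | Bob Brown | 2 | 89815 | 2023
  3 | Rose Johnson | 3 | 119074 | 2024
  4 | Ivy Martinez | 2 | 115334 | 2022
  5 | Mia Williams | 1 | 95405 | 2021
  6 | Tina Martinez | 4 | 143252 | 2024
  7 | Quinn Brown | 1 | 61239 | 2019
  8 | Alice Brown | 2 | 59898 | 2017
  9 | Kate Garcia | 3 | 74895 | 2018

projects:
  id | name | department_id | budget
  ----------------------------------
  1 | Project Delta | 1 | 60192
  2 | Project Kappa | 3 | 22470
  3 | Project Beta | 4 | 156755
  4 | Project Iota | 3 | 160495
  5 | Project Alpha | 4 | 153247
SELECT name, hire_year FROM employees ORDER BY hire_year DESC LIMIT 5

Execution result:
name | hire_year
Rose Johnson | 2024
Tina Martinez | 2024
Bob Brown | 2023
Ivy Martinez | 2022
Mia Williams | 2021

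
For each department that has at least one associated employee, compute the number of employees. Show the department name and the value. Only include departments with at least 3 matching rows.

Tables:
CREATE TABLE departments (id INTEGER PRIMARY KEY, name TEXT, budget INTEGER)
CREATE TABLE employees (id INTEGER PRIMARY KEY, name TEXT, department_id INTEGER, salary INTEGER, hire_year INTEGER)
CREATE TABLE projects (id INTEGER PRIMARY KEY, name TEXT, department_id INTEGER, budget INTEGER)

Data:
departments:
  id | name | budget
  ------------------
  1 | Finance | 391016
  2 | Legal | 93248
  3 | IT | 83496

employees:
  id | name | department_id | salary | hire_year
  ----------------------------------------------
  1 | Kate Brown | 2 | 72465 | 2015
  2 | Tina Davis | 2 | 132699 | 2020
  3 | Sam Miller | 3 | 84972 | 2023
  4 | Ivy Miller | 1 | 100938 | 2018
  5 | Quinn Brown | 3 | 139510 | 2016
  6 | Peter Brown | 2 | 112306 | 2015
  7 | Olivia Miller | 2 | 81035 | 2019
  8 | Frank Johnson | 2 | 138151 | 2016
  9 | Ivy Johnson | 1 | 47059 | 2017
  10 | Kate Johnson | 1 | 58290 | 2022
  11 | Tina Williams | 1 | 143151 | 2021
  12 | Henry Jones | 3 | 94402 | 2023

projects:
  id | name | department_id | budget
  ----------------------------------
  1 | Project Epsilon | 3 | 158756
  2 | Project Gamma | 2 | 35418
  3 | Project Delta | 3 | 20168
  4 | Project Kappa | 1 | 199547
SELECT p.name, COUNT(*) AS n FROM employees c JOIN departments p ON c.department_id = p.id GROUP BY p.id, p.name HAVING COUNT(*) >= 3

Execution result:
name | n
Finance | 4
Legal | 5
IT | 3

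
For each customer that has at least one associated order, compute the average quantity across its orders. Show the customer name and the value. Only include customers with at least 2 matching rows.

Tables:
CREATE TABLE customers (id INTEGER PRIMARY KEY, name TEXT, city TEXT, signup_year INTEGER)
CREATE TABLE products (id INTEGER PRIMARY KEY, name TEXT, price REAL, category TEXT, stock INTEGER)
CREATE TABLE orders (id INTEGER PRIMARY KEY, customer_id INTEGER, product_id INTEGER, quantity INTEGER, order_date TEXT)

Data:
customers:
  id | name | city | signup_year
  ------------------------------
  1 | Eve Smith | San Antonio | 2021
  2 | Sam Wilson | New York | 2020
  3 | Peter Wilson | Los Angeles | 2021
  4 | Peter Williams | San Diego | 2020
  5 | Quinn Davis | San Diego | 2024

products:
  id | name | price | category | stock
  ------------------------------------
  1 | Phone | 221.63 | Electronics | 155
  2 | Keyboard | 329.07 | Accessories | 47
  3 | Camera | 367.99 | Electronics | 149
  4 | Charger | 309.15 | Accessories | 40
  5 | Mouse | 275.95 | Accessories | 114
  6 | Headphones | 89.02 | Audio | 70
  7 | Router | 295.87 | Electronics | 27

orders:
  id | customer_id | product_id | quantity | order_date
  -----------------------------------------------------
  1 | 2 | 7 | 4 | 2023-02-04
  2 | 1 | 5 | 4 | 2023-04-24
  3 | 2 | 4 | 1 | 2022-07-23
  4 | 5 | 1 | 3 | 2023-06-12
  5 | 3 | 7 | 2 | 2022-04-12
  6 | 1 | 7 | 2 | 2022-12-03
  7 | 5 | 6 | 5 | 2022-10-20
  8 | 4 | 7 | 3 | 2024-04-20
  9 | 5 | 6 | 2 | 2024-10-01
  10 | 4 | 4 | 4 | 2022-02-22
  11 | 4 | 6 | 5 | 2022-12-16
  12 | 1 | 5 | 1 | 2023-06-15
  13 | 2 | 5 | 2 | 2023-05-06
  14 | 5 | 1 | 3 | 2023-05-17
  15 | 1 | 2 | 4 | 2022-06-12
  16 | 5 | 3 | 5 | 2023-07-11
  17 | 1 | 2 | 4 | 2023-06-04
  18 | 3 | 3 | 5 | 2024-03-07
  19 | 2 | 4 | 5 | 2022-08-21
SELECT p.name, AVG(c.quantity) AS avg_quantity FROM orders c JOIN customers p ON c.customer_id = p.id GROUP BY p.id, p.name HAVING COUNT(*) >= 2

Execution result:
name | avg_quantity
Eve Smith | 3.00
Sam Wilson | 3.00
Peter Wilson | 3.50
Peter Williams | 4.00
Quinn Davis | 3.60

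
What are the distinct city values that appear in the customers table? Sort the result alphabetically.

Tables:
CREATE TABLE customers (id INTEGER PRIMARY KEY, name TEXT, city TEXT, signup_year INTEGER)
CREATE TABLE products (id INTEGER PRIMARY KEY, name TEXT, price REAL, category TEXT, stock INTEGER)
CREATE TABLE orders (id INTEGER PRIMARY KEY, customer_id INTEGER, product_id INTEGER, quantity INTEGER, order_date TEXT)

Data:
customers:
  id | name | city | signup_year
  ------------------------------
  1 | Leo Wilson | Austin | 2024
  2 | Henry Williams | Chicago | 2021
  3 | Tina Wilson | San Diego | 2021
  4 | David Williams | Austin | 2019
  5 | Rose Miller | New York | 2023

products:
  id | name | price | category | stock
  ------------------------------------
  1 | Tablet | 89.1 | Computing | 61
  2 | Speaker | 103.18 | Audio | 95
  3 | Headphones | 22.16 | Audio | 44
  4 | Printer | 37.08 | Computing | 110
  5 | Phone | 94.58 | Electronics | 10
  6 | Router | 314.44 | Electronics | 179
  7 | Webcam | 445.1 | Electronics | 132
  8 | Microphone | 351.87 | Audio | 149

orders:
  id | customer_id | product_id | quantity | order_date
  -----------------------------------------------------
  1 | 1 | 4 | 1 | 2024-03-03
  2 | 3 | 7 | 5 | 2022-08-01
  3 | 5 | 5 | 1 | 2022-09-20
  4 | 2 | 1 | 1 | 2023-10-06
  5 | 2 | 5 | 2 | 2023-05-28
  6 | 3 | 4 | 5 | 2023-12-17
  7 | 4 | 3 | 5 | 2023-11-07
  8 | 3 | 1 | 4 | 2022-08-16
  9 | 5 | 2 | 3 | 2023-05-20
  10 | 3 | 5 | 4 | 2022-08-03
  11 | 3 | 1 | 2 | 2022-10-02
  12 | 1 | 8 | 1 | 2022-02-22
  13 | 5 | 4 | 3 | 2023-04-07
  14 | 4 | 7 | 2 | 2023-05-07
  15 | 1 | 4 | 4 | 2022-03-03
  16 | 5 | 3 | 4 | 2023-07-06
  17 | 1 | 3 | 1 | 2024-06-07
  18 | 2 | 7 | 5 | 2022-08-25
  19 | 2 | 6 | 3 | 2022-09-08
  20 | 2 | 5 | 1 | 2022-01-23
SELECT DISTINCT city FROM customers ORDER BY city

Execution result:
city
Austin
Chicago
New York
San Diego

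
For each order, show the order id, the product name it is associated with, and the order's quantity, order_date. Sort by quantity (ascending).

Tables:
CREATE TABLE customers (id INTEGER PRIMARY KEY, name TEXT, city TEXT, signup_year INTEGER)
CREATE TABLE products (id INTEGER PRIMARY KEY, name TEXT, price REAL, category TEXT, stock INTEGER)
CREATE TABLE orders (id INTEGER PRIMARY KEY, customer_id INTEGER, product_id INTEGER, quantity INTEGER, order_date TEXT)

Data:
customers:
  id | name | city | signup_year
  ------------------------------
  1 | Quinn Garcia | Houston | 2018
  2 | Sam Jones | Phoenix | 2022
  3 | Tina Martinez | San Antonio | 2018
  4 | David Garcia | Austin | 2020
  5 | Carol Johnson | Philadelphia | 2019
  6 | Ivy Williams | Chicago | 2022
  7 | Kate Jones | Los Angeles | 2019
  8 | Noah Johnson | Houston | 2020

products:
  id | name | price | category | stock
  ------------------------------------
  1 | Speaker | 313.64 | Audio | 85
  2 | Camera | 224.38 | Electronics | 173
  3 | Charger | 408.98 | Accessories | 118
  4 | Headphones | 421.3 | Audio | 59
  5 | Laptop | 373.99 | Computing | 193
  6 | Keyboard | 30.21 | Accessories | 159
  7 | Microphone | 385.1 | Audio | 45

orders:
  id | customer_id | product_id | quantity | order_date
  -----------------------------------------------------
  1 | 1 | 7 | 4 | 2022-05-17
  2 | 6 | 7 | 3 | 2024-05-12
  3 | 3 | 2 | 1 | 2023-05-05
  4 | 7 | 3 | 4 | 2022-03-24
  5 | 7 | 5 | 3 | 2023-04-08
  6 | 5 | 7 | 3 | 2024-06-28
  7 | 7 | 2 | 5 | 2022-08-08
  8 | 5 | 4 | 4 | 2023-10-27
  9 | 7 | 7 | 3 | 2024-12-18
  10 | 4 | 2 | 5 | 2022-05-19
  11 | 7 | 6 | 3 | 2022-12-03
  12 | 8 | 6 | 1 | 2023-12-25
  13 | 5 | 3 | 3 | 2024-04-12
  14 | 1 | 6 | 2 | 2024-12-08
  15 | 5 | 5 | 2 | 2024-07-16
SELECT c.id, p.name AS product, c.quantity, c.order_date FROM orders c JOIN products p ON c.product_id = p.id ORDER BY c.quantity ASC

Execution result:
id | product | quantity | order_date
3 | Camera | 1 | 2023-05-05
12 | Keyboard | 1 | 2023-12-25
14 | Keyboard | 2 | 2024-12-08
15 | Laptop | 2 | 2024-07-16
2 | Microphone | 3 | 2024-05-12
5 | Laptop | 3 | 2023-04-08
6 | Microphone | 3 | 2024-06-28
9 | Microphone | 3 | 2024-12-18
11 | Keyboard | 3 | 2022-12-03
13 | Charger | 3 | 2024-04-12
1 | Microphone | 4 | 2022-05-17
4 | Charger | 4 | 2022-03-24
8 | Headphones | 4 | 2023-10-27
7 | Camera | 5 | 2022-08-08
10 | Camera | 5 | 2022-05-19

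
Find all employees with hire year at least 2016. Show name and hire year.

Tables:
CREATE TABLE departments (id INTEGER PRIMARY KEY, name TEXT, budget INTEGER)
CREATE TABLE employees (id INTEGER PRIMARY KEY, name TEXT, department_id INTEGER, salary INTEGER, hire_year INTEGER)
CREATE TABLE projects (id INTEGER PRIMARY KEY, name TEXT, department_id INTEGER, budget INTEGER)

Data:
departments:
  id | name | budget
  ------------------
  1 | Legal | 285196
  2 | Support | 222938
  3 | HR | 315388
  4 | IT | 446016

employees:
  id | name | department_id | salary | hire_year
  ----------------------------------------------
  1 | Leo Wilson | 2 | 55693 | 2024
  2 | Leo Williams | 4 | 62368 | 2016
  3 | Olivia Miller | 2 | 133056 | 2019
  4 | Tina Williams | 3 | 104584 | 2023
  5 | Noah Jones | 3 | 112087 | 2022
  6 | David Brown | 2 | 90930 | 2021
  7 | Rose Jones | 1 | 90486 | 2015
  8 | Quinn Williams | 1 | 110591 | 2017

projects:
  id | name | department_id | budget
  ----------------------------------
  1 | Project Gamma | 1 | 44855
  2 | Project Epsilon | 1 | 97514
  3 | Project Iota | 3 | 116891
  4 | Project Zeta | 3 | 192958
SELECT name, hire_year FROM employees WHERE hire_year >= 2016

Execution result:
name | hire_year
Leo Wilson | 2024
Leo Williams | 2016
Olivia Miller | 2019
Tina Williams | 2023
Noah Jones | 2022
David Brown | 2021
Quinn Williams | 2017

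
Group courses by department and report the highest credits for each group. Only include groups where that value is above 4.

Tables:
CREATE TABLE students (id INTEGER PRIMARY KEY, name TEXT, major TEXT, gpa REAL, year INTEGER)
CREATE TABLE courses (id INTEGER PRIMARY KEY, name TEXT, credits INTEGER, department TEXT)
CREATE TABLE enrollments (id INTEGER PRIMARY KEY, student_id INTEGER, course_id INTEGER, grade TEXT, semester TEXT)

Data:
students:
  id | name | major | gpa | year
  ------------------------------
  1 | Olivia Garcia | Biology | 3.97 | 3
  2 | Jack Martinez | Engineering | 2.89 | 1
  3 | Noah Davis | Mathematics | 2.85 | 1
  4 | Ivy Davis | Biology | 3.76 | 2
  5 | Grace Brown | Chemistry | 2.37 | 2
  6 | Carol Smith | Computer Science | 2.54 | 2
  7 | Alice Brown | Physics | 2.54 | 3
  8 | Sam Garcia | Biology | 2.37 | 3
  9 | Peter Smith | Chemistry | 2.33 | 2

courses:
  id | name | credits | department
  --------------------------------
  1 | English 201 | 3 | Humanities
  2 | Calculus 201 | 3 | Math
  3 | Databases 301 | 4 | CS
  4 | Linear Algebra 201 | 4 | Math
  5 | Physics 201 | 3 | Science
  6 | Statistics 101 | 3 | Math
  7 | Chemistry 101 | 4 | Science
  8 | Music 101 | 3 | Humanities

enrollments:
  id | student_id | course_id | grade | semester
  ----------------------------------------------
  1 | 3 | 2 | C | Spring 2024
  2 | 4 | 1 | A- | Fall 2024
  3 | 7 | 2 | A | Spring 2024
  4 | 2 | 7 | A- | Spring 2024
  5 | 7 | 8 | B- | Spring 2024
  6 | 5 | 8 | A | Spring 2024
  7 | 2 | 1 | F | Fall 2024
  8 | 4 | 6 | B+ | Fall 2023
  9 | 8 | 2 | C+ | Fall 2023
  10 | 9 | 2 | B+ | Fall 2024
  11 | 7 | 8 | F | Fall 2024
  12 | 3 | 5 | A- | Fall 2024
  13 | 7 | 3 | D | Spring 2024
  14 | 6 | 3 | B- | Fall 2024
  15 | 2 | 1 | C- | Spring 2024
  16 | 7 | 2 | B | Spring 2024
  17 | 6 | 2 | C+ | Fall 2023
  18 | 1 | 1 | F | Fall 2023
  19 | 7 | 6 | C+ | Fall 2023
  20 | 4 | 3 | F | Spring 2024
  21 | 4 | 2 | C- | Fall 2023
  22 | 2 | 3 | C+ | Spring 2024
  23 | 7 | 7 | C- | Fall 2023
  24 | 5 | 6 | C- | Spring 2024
SELECT department, MAX(credits) AS max_credits FROM courses GROUP BY department HAVING MAX(credits) > 4

Execution result:
(no rows)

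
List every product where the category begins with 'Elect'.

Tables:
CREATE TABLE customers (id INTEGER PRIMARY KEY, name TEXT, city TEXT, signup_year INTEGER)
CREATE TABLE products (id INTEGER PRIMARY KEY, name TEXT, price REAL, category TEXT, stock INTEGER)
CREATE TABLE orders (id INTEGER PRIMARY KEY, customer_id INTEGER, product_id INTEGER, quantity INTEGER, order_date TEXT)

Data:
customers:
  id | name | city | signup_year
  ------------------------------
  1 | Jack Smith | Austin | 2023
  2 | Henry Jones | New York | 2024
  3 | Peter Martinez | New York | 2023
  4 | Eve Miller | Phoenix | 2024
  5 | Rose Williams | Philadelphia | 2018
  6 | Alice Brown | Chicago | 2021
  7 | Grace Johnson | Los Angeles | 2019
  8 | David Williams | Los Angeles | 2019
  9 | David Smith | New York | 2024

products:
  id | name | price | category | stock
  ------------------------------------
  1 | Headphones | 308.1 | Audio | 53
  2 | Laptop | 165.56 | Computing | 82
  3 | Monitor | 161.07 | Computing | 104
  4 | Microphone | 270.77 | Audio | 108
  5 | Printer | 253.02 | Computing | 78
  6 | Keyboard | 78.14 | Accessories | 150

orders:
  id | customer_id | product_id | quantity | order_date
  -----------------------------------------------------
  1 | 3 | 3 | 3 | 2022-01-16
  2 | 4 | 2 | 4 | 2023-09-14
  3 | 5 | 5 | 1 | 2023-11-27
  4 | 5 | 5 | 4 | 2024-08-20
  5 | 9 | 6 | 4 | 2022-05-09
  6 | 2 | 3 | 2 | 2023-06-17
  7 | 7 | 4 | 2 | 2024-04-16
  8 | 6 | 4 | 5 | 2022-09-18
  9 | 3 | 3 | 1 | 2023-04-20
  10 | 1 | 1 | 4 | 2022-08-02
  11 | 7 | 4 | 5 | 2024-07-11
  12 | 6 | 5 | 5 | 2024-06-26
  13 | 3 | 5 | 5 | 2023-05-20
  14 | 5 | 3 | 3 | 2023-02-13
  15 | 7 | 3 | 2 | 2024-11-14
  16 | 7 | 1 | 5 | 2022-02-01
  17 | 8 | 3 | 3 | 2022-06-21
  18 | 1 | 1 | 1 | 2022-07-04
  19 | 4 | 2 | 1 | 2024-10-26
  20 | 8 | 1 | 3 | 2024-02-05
SELECT name, category FROM products WHERE category LIKE 'Elect%'

Execution result:
(no rows)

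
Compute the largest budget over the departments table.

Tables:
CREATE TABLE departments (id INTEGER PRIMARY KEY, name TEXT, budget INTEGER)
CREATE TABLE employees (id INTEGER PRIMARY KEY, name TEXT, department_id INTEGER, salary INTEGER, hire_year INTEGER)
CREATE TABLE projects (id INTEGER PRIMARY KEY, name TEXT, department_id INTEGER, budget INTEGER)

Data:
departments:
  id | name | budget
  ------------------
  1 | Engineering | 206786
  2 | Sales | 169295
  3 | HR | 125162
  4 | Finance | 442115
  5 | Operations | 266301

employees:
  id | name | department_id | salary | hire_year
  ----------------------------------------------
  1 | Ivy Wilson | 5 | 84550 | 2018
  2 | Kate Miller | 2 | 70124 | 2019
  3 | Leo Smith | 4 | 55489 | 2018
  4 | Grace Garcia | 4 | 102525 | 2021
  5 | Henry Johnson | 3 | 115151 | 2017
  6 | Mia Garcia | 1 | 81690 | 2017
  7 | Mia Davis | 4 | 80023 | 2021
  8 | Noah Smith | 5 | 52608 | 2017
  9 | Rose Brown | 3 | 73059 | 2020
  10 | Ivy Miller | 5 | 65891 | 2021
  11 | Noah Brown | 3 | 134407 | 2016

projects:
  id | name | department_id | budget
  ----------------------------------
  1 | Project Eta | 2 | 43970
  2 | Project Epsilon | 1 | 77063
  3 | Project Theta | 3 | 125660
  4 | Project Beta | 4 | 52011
SELECT MAX(budget) FROM departments

Execution result:
442115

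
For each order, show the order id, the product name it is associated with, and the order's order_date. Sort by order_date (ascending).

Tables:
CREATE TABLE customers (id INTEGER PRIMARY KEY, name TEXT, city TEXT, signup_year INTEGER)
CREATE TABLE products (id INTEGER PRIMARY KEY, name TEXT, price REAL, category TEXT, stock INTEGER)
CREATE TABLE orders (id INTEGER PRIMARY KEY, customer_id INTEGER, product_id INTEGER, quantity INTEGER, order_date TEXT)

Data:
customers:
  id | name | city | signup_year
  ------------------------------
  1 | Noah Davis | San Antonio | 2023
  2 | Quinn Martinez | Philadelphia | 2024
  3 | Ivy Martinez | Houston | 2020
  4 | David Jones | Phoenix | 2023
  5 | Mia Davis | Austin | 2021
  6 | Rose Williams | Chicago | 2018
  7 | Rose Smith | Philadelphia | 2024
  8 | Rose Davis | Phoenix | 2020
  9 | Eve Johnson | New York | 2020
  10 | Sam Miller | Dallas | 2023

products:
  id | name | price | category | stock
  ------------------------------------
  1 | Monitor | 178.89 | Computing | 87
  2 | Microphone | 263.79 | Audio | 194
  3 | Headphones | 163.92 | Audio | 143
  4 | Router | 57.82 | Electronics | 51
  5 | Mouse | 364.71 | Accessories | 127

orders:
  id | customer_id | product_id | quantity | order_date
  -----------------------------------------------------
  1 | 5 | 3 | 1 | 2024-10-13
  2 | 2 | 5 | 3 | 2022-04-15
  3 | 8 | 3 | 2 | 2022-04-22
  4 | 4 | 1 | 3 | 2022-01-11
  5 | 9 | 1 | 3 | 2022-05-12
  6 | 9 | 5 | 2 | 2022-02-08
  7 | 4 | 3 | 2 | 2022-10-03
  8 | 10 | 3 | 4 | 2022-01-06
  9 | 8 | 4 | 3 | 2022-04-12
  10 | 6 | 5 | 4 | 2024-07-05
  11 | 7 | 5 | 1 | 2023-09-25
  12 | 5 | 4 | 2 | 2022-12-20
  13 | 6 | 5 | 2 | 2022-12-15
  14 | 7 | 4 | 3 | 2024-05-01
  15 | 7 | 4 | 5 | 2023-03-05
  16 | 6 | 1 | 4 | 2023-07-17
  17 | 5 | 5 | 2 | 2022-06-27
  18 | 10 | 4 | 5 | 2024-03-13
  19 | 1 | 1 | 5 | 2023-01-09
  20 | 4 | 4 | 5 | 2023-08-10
SELECT c.id, p.name AS product, c.order_date FROM orders c JOIN products p ON c.product_id = p.id ORDER BY c.order_date ASC

Execution result:
id | product | order_date
8 | Headphones | 2022-01-06
4 | Monitor | 2022-01-11
6 | Mouse | 2022-02-08
9 | Router | 2022-04-12
2 | Mouse | 2022-04-15
3 | Headphones | 2022-04-22
5 | Monitor | 2022-05-12
17 | Mouse | 2022-06-27
7 | Headphones | 2022-10-03
13 | Mouse | 2022-12-15
12 | Router | 2022-12-20
19 | Monitor | 2023-01-09
15 | Router | 2023-03-05
16 | Monitor | 2023-07-17
20 | Router | 2023-08-10
11 | Mouse | 2023-09-25
18 | Router | 2024-03-13
14 | Router | 2024-05-01
10 | Mouse | 2024-07-05
1 | Headphones | 2024-10-13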